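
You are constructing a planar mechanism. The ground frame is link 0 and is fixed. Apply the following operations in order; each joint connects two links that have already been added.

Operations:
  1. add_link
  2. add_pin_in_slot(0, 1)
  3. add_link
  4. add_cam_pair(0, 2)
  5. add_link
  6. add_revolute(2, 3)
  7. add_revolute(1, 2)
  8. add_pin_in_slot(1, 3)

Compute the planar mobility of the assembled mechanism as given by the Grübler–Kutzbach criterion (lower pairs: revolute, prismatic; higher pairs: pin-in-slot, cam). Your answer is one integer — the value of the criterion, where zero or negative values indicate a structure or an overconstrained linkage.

(L,J1,J2)=(1,0,0); link0 fixed
link1: (2,0,0)
PS 0-1 [J2]: (2,0,1)
link2: (3,0,1)
C 0-2 [J2]: (3,0,2)
link3: (4,0,2)
R 2-3 [J1]: (4,1,2)
R 1-2 [J1]: (4,2,2)
PS 1-3 [J2]: (4,2,3)
Grübler: 3·3 − 2·2 − 3 = 2

M = 2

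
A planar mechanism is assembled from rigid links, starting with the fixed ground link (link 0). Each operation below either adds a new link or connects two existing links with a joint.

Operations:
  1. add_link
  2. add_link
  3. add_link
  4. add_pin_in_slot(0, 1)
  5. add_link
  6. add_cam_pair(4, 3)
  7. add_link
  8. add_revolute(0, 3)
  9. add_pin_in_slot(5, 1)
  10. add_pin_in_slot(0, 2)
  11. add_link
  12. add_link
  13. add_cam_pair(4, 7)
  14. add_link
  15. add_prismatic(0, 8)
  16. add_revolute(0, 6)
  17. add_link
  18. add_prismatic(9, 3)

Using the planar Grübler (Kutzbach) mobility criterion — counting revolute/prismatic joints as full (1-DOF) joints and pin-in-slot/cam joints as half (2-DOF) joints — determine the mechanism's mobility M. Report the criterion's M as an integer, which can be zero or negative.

L=1 J1=0 J2=0
add link → L=2 J1=0 J2=0
add link → L=3 J1=0 J2=0
add link → L=4 J1=0 J2=0
PS@0,1 dof=2 J2 → L=4 J1=0 J2=1
add link → L=5 J1=0 J2=1
C@4,3 dof=2 J2 → L=5 J1=0 J2=2
add link → L=6 J1=0 J2=2
R@0,3 dof=1 J1 → L=6 J1=1 J2=2
PS@5,1 dof=2 J2 → L=6 J1=1 J2=3
PS@0,2 dof=2 J2 → L=6 J1=1 J2=4
add link → L=7 J1=1 J2=4
add link → L=8 J1=1 J2=4
C@4,7 dof=2 J2 → L=8 J1=1 J2=5
add link → L=9 J1=1 J2=5
P@0,8 dof=1 J1 → L=9 J1=2 J2=5
R@0,6 dof=1 J1 → L=9 J1=3 J2=5
add link → L=10 J1=3 J2=5
P@9,3 dof=1 J1 → L=10 J1=4 J2=5
M=3(L−1)−2J1−J2=3·9−2·4−5=14

M = 14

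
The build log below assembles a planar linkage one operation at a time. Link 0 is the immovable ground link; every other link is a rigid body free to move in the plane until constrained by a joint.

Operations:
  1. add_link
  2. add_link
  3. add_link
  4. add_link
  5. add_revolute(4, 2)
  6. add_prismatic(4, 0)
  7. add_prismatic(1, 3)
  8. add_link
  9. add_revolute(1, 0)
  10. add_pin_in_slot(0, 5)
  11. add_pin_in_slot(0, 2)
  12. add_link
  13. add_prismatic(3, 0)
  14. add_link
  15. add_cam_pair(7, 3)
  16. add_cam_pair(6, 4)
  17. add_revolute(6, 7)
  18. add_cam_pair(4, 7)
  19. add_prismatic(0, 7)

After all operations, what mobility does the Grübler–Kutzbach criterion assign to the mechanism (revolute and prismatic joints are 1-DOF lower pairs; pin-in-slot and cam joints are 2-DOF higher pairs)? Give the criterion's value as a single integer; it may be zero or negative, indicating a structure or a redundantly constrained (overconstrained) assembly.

[1;0;0] (link 0 is ground)
L+ [2;0;0]
L+ [3;0;0]
L+ [4;0;0]
L+ [5;0;0]
R(4,2)∈J1 [5;1;0]
P(4,0)∈J1 [5;2;0]
P(1,3)∈J1 [5;3;0]
L+ [6;3;0]
R(1,0)∈J1 [6;4;0]
PS(0,5)∈J2 [6;4;1]
PS(0,2)∈J2 [6;4;2]
L+ [7;4;2]
P(3,0)∈J1 [7;5;2]
L+ [8;5;2]
C(7,3)∈J2 [8;5;3]
C(6,4)∈J2 [8;5;4]
R(6,7)∈J1 [8;6;4]
C(4,7)∈J2 [8;6;5]
P(0,7)∈J1 [8;7;5]
mobility = 21 − 14 − 5 = 2

M = 2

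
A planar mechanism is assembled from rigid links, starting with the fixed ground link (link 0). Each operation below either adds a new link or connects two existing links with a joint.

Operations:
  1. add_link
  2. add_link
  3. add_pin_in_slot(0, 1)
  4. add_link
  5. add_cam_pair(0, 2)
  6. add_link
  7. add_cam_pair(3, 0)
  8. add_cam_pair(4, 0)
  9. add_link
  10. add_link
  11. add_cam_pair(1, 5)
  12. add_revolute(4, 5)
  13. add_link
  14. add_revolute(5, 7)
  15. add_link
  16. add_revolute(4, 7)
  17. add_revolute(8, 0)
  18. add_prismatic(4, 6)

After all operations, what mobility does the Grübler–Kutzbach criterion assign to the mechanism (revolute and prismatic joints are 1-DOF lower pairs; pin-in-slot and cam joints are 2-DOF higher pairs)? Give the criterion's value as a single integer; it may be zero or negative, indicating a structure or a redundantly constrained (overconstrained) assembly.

M = 9

link 0 = ground. State L|J1|J2 = 1|0|0
+link1  2|0|0
+link2  3|0|0
PS(0,1) f=2→J2  3|0|1
+link3  4|0|1
C(0,2) f=2→J2  4|0|2
+link4  5|0|2
C(3,0) f=2→J2  5|0|3
C(4,0) f=2→J2  5|0|4
+link5  6|0|4
+link6  7|0|4
C(1,5) f=2→J2  7|0|5
R(4,5) f=1→J1  7|1|5
+link7  8|1|5
R(5,7) f=1→J1  8|2|5
+link8  9|2|5
R(4,7) f=1→J1  9|3|5
R(8,0) f=1→J1  9|4|5
P(4,6) f=1→J1  9|5|5
M = 3(9−1)−2·5−5 = 24−10−5 = 9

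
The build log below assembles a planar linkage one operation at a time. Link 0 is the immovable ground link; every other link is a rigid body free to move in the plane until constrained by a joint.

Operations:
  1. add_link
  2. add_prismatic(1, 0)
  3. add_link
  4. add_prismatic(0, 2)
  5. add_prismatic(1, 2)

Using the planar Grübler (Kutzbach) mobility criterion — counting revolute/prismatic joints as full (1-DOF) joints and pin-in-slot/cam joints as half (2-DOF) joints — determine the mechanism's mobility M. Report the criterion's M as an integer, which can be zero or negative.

M = 0

[1;0;0] (link 0 is ground)
L+ [2;0;0]
P(1,0)∈J1 [2;1;0]
L+ [3;1;0]
P(0,2)∈J1 [3;2;0]
P(1,2)∈J1 [3;3;0]
mobility = 6 − 6 − 0 = 0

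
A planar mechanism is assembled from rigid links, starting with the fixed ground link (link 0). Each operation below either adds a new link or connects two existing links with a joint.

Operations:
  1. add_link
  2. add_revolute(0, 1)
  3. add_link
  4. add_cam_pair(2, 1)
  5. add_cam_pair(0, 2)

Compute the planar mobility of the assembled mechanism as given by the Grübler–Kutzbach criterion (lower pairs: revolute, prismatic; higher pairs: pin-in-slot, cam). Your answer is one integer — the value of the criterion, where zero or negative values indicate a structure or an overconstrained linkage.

M = 2

[1;0;0] (link 0 is ground)
L+ [2;0;0]
R(0,1)∈J1 [2;1;0]
L+ [3;1;0]
C(2,1)∈J2 [3;1;1]
C(0,2)∈J2 [3;1;2]
mobility = 6 − 2 − 2 = 2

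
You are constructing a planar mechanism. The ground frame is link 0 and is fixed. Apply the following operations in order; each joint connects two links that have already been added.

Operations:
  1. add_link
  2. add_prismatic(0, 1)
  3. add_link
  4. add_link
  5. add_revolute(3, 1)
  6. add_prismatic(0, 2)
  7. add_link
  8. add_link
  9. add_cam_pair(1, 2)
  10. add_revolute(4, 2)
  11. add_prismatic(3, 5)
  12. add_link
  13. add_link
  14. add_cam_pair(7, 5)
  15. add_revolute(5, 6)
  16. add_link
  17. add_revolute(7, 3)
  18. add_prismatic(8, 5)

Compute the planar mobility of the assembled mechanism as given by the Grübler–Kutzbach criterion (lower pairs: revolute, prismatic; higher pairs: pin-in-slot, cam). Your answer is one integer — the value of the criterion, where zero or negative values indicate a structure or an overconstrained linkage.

(L,J1,J2)=(1,0,0); link0 fixed
link1: (2,0,0)
P 0-1 [J1]: (2,1,0)
link2: (3,1,0)
link3: (4,1,0)
R 3-1 [J1]: (4,2,0)
P 0-2 [J1]: (4,3,0)
link4: (5,3,0)
link5: (6,3,0)
C 1-2 [J2]: (6,3,1)
R 4-2 [J1]: (6,4,1)
P 3-5 [J1]: (6,5,1)
link6: (7,5,1)
link7: (8,5,1)
C 7-5 [J2]: (8,5,2)
R 5-6 [J1]: (8,6,2)
link8: (9,6,2)
R 7-3 [J1]: (9,7,2)
P 8-5 [J1]: (9,8,2)
Grübler: 3·8 − 2·8 − 2 = 6

M = 6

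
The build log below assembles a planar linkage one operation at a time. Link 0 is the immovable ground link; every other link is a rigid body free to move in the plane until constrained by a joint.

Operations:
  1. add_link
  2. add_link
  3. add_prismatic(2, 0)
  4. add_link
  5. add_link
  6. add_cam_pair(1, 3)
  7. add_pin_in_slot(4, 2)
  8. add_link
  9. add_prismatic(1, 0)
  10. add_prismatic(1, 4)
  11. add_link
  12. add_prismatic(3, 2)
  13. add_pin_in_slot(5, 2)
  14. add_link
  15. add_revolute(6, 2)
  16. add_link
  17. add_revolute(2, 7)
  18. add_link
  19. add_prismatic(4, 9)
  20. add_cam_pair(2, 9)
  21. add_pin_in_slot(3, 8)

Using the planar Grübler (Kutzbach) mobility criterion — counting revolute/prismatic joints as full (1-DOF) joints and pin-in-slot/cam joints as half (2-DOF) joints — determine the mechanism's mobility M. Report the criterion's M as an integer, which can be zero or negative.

M = 8

(L,J1,J2)=(1,0,0); link0 fixed
link1: (2,0,0)
link2: (3,0,0)
P 2-0 [J1]: (3,1,0)
link3: (4,1,0)
link4: (5,1,0)
C 1-3 [J2]: (5,1,1)
PS 4-2 [J2]: (5,1,2)
link5: (6,1,2)
P 1-0 [J1]: (6,2,2)
P 1-4 [J1]: (6,3,2)
link6: (7,3,2)
P 3-2 [J1]: (7,4,2)
PS 5-2 [J2]: (7,4,3)
link7: (8,4,3)
R 6-2 [J1]: (8,5,3)
link8: (9,5,3)
R 2-7 [J1]: (9,6,3)
link9: (10,6,3)
P 4-9 [J1]: (10,7,3)
C 2-9 [J2]: (10,7,4)
PS 3-8 [J2]: (10,7,5)
Grübler: 3·9 − 2·7 − 5 = 8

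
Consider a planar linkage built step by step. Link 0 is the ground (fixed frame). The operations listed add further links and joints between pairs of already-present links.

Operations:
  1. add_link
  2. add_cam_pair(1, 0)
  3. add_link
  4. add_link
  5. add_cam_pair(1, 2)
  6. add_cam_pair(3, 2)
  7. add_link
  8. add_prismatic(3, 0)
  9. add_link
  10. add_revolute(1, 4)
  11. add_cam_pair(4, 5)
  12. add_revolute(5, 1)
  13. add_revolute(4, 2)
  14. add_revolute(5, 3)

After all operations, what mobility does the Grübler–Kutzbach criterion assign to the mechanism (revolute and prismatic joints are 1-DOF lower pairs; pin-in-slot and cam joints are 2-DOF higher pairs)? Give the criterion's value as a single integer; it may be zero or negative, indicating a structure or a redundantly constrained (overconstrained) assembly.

L=1 J1=0 J2=0
add link → L=2 J1=0 J2=0
C@1,0 dof=2 J2 → L=2 J1=0 J2=1
add link → L=3 J1=0 J2=1
add link → L=4 J1=0 J2=1
C@1,2 dof=2 J2 → L=4 J1=0 J2=2
C@3,2 dof=2 J2 → L=4 J1=0 J2=3
add link → L=5 J1=0 J2=3
P@3,0 dof=1 J1 → L=5 J1=1 J2=3
add link → L=6 J1=1 J2=3
R@1,4 dof=1 J1 → L=6 J1=2 J2=3
C@4,5 dof=2 J2 → L=6 J1=2 J2=4
R@5,1 dof=1 J1 → L=6 J1=3 J2=4
R@4,2 dof=1 J1 → L=6 J1=4 J2=4
R@5,3 dof=1 J1 → L=6 J1=5 J2=4
M=3(L−1)−2J1−J2=3·5−2·5−4=1

M = 1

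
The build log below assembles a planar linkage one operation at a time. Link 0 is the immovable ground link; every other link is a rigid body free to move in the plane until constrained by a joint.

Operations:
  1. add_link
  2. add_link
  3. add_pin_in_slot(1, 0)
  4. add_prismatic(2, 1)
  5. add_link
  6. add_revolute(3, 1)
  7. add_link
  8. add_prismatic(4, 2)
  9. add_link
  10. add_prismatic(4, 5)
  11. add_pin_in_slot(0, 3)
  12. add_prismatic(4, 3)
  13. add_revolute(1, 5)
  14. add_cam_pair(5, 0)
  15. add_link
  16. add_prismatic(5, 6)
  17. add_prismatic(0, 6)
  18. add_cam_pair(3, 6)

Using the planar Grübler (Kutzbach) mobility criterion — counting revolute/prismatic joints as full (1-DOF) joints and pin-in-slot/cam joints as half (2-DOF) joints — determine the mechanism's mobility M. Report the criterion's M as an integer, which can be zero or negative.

link 0 = ground. State L|J1|J2 = 1|0|0
+link1  2|0|0
+link2  3|0|0
PS(1,0) f=2→J2  3|0|1
P(2,1) f=1→J1  3|1|1
+link3  4|1|1
R(3,1) f=1→J1  4|2|1
+link4  5|2|1
P(4,2) f=1→J1  5|3|1
+link5  6|3|1
P(4,5) f=1→J1  6|4|1
PS(0,3) f=2→J2  6|4|2
P(4,3) f=1→J1  6|5|2
R(1,5) f=1→J1  6|6|2
C(5,0) f=2→J2  6|6|3
+link6  7|6|3
P(5,6) f=1→J1  7|7|3
P(0,6) f=1→J1  7|8|3
C(3,6) f=2→J2  7|8|4
M = 3(7−1)−2·8−4 = 18−16−4 = -2

M = -2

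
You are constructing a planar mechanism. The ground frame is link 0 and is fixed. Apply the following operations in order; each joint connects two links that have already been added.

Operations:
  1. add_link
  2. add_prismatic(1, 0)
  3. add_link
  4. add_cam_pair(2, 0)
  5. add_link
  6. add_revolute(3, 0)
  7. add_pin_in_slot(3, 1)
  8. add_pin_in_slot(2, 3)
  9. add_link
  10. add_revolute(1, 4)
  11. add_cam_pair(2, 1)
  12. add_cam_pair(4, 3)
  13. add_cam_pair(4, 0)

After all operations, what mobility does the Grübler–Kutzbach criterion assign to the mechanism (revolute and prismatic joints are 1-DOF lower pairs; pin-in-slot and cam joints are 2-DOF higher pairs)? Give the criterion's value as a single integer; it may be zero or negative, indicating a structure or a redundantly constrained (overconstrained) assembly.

M = 0

L=1 J1=0 J2=0
add link → L=2 J1=0 J2=0
P@1,0 dof=1 J1 → L=2 J1=1 J2=0
add link → L=3 J1=1 J2=0
C@2,0 dof=2 J2 → L=3 J1=1 J2=1
add link → L=4 J1=1 J2=1
R@3,0 dof=1 J1 → L=4 J1=2 J2=1
PS@3,1 dof=2 J2 → L=4 J1=2 J2=2
PS@2,3 dof=2 J2 → L=4 J1=2 J2=3
add link → L=5 J1=2 J2=3
R@1,4 dof=1 J1 → L=5 J1=3 J2=3
C@2,1 dof=2 J2 → L=5 J1=3 J2=4
C@4,3 dof=2 J2 → L=5 J1=3 J2=5
C@4,0 dof=2 J2 → L=5 J1=3 J2=6
M=3(L−1)−2J1−J2=3·4−2·3−6=0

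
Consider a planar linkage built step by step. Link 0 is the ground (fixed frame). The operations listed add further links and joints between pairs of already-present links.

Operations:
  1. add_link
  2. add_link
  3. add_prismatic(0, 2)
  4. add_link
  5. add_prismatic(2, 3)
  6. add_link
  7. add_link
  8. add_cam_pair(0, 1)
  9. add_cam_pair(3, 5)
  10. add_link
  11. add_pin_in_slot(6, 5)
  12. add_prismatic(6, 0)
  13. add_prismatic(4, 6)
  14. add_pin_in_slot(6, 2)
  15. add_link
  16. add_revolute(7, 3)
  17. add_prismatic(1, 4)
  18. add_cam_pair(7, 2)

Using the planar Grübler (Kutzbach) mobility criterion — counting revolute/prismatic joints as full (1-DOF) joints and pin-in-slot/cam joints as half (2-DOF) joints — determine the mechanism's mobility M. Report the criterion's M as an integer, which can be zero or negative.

M = 4

L=1 J1=0 J2=0
add link → L=2 J1=0 J2=0
add link → L=3 J1=0 J2=0
P@0,2 dof=1 J1 → L=3 J1=1 J2=0
add link → L=4 J1=1 J2=0
P@2,3 dof=1 J1 → L=4 J1=2 J2=0
add link → L=5 J1=2 J2=0
add link → L=6 J1=2 J2=0
C@0,1 dof=2 J2 → L=6 J1=2 J2=1
C@3,5 dof=2 J2 → L=6 J1=2 J2=2
add link → L=7 J1=2 J2=2
PS@6,5 dof=2 J2 → L=7 J1=2 J2=3
P@6,0 dof=1 J1 → L=7 J1=3 J2=3
P@4,6 dof=1 J1 → L=7 J1=4 J2=3
PS@6,2 dof=2 J2 → L=7 J1=4 J2=4
add link → L=8 J1=4 J2=4
R@7,3 dof=1 J1 → L=8 J1=5 J2=4
P@1,4 dof=1 J1 → L=8 J1=6 J2=4
C@7,2 dof=2 J2 → L=8 J1=6 J2=5
M=3(L−1)−2J1−J2=3·7−2·6−5=4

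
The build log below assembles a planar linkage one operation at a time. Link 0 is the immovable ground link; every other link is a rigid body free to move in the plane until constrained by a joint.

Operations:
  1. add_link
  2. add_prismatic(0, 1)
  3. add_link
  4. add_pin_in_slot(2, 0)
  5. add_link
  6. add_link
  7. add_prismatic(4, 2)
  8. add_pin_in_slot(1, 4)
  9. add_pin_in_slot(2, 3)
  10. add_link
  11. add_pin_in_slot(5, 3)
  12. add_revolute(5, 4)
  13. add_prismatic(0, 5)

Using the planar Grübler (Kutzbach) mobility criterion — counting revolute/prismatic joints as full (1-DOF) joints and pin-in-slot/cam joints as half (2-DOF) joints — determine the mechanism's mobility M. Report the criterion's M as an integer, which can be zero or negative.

M = 3

L=1 J1=0 J2=0
add link → L=2 J1=0 J2=0
P@0,1 dof=1 J1 → L=2 J1=1 J2=0
add link → L=3 J1=1 J2=0
PS@2,0 dof=2 J2 → L=3 J1=1 J2=1
add link → L=4 J1=1 J2=1
add link → L=5 J1=1 J2=1
P@4,2 dof=1 J1 → L=5 J1=2 J2=1
PS@1,4 dof=2 J2 → L=5 J1=2 J2=2
PS@2,3 dof=2 J2 → L=5 J1=2 J2=3
add link → L=6 J1=2 J2=3
PS@5,3 dof=2 J2 → L=6 J1=2 J2=4
R@5,4 dof=1 J1 → L=6 J1=3 J2=4
P@0,5 dof=1 J1 → L=6 J1=4 J2=4
M=3(L−1)−2J1−J2=3·5−2·4−4=3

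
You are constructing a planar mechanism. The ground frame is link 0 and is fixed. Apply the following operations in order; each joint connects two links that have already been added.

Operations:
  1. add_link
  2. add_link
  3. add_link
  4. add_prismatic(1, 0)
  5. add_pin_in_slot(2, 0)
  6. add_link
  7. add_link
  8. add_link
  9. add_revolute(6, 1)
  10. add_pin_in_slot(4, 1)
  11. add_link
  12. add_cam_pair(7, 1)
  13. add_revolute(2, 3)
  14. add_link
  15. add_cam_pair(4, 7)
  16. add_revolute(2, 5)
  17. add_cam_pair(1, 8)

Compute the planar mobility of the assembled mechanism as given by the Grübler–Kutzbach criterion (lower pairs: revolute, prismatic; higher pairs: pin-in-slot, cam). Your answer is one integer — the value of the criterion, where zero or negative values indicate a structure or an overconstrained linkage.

M = 11

[1;0;0] (link 0 is ground)
L+ [2;0;0]
L+ [3;0;0]
L+ [4;0;0]
P(1,0)∈J1 [4;1;0]
PS(2,0)∈J2 [4;1;1]
L+ [5;1;1]
L+ [6;1;1]
L+ [7;1;1]
R(6,1)∈J1 [7;2;1]
PS(4,1)∈J2 [7;2;2]
L+ [8;2;2]
C(7,1)∈J2 [8;2;3]
R(2,3)∈J1 [8;3;3]
L+ [9;3;3]
C(4,7)∈J2 [9;3;4]
R(2,5)∈J1 [9;4;4]
C(1,8)∈J2 [9;4;5]
mobility = 24 − 8 − 5 = 11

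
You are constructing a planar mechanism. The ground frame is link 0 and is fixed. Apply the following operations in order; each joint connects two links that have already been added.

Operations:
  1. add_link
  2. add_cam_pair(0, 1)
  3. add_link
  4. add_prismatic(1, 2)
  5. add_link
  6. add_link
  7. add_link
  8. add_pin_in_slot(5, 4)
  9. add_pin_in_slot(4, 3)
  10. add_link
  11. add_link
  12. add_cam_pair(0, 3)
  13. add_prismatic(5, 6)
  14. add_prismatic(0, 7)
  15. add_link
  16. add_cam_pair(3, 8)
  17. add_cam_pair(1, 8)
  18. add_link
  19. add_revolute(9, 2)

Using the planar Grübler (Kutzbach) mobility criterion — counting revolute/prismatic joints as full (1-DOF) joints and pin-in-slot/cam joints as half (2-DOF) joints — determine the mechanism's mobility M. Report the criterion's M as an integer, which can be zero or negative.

link 0 = ground. State L|J1|J2 = 1|0|0
+link1  2|0|0
C(0,1) f=2→J2  2|0|1
+link2  3|0|1
P(1,2) f=1→J1  3|1|1
+link3  4|1|1
+link4  5|1|1
+link5  6|1|1
PS(5,4) f=2→J2  6|1|2
PS(4,3) f=2→J2  6|1|3
+link6  7|1|3
+link7  8|1|3
C(0,3) f=2→J2  8|1|4
P(5,6) f=1→J1  8|2|4
P(0,7) f=1→J1  8|3|4
+link8  9|3|4
C(3,8) f=2→J2  9|3|5
C(1,8) f=2→J2  9|3|6
+link9  10|3|6
R(9,2) f=1→J1  10|4|6
M = 3(10−1)−2·4−6 = 27−8−6 = 13

M = 13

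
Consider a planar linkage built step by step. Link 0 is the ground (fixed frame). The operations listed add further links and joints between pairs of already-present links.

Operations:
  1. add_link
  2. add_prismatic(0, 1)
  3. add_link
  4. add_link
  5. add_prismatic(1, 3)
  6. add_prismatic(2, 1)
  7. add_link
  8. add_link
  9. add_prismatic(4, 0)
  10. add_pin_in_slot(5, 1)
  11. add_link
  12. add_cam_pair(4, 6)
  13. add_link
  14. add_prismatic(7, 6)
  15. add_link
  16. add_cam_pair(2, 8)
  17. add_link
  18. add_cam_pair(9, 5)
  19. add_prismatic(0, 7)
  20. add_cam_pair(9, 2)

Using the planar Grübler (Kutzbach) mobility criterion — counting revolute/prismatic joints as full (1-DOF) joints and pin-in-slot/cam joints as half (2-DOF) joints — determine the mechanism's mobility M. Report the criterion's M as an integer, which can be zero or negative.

link 0 = ground. State L|J1|J2 = 1|0|0
+link1  2|0|0
P(0,1) f=1→J1  2|1|0
+link2  3|1|0
+link3  4|1|0
P(1,3) f=1→J1  4|2|0
P(2,1) f=1→J1  4|3|0
+link4  5|3|0
+link5  6|3|0
P(4,0) f=1→J1  6|4|0
PS(5,1) f=2→J2  6|4|1
+link6  7|4|1
C(4,6) f=2→J2  7|4|2
+link7  8|4|2
P(7,6) f=1→J1  8|5|2
+link8  9|5|2
C(2,8) f=2→J2  9|5|3
+link9  10|5|3
C(9,5) f=2→J2  10|5|4
P(0,7) f=1→J1  10|6|4
C(9,2) f=2→J2  10|6|5
M = 3(10−1)−2·6−5 = 27−12−5 = 10

M = 10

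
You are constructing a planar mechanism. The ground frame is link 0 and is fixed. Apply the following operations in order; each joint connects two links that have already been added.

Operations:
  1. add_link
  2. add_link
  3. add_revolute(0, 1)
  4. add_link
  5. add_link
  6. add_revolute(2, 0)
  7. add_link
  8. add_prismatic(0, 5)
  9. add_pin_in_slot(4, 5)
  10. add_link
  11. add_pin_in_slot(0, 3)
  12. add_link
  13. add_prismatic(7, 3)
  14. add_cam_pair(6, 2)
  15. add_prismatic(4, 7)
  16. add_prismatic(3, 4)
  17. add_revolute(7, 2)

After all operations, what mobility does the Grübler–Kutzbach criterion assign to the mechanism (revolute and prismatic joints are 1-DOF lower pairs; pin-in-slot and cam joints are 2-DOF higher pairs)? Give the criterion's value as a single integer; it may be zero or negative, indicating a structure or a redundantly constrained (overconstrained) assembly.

M = 4

link 0 = ground. State L|J1|J2 = 1|0|0
+link1  2|0|0
+link2  3|0|0
R(0,1) f=1→J1  3|1|0
+link3  4|1|0
+link4  5|1|0
R(2,0) f=1→J1  5|2|0
+link5  6|2|0
P(0,5) f=1→J1  6|3|0
PS(4,5) f=2→J2  6|3|1
+link6  7|3|1
PS(0,3) f=2→J2  7|3|2
+link7  8|3|2
P(7,3) f=1→J1  8|4|2
C(6,2) f=2→J2  8|4|3
P(4,7) f=1→J1  8|5|3
P(3,4) f=1→J1  8|6|3
R(7,2) f=1→J1  8|7|3
M = 3(8−1)−2·7−3 = 21−14−3 = 4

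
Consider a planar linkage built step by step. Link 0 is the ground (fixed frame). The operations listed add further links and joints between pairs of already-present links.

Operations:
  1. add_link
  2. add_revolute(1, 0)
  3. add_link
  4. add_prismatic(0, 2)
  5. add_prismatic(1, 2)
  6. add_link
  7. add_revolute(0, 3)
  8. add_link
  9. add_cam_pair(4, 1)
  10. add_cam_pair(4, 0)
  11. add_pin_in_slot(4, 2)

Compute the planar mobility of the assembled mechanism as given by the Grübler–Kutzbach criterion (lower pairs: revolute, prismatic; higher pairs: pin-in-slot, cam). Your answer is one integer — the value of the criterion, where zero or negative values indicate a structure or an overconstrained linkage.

[1;0;0] (link 0 is ground)
L+ [2;0;0]
R(1,0)∈J1 [2;1;0]
L+ [3;1;0]
P(0,2)∈J1 [3;2;0]
P(1,2)∈J1 [3;3;0]
L+ [4;3;0]
R(0,3)∈J1 [4;4;0]
L+ [5;4;0]
C(4,1)∈J2 [5;4;1]
C(4,0)∈J2 [5;4;2]
PS(4,2)∈J2 [5;4;3]
mobility = 12 − 8 − 3 = 1

M = 1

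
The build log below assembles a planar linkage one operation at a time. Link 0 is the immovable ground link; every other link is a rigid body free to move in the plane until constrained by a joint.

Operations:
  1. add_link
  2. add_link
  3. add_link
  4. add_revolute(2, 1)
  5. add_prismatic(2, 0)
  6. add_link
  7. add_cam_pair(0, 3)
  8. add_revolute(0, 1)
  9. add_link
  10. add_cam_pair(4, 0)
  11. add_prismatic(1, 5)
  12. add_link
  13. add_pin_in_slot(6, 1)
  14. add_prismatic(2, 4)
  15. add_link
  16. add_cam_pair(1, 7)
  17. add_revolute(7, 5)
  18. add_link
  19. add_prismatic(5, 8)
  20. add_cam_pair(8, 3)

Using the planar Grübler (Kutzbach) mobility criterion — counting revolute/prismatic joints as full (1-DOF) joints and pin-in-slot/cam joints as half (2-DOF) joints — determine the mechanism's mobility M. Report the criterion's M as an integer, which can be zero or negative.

M = 5

[1;0;0] (link 0 is ground)
L+ [2;0;0]
L+ [3;0;0]
L+ [4;0;0]
R(2,1)∈J1 [4;1;0]
P(2,0)∈J1 [4;2;0]
L+ [5;2;0]
C(0,3)∈J2 [5;2;1]
R(0,1)∈J1 [5;3;1]
L+ [6;3;1]
C(4,0)∈J2 [6;3;2]
P(1,5)∈J1 [6;4;2]
L+ [7;4;2]
PS(6,1)∈J2 [7;4;3]
P(2,4)∈J1 [7;5;3]
L+ [8;5;3]
C(1,7)∈J2 [8;5;4]
R(7,5)∈J1 [8;6;4]
L+ [9;6;4]
P(5,8)∈J1 [9;7;4]
C(8,3)∈J2 [9;7;5]
mobility = 24 − 14 − 5 = 5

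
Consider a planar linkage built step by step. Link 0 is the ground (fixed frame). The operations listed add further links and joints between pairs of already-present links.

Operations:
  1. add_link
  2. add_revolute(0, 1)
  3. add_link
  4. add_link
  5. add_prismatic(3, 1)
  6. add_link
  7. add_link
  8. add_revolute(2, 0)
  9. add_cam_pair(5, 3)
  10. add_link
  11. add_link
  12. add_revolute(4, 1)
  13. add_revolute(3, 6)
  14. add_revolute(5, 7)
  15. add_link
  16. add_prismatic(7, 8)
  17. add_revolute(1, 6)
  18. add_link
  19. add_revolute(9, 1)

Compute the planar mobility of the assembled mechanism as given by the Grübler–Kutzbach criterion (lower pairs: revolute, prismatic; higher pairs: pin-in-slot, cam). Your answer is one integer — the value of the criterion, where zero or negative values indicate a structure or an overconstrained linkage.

M = 8

ground; <1,0,0>
#1 <2,0,0>
R:0↔1 J1 <2,1,0>
#2 <3,1,0>
#3 <4,1,0>
P:3↔1 J1 <4,2,0>
#4 <5,2,0>
#5 <6,2,0>
R:2↔0 J1 <6,3,0>
C:5↔3 J2 <6,3,1>
#6 <7,3,1>
#7 <8,3,1>
R:4↔1 J1 <8,4,1>
R:3↔6 J1 <8,5,1>
R:5↔7 J1 <8,6,1>
#8 <9,6,1>
P:7↔8 J1 <9,7,1>
R:1↔6 J1 <9,8,1>
#9 <10,8,1>
R:9↔1 J1 <10,9,1>
3×9 − 2×9 − 1×1 = 8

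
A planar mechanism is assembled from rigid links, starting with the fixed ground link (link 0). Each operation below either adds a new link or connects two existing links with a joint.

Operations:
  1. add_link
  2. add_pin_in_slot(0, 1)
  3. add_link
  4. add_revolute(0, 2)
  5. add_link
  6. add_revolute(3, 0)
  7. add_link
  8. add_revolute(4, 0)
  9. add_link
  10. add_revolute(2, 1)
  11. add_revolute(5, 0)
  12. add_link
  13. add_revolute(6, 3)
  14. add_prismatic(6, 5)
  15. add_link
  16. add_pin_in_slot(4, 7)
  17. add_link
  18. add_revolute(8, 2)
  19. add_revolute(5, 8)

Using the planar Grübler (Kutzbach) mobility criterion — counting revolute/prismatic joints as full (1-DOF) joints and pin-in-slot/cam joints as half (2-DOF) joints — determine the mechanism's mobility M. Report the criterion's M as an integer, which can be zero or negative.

[1;0;0] (link 0 is ground)
L+ [2;0;0]
PS(0,1)∈J2 [2;0;1]
L+ [3;0;1]
R(0,2)∈J1 [3;1;1]
L+ [4;1;1]
R(3,0)∈J1 [4;2;1]
L+ [5;2;1]
R(4,0)∈J1 [5;3;1]
L+ [6;3;1]
R(2,1)∈J1 [6;4;1]
R(5,0)∈J1 [6;5;1]
L+ [7;5;1]
R(6,3)∈J1 [7;6;1]
P(6,5)∈J1 [7;7;1]
L+ [8;7;1]
PS(4,7)∈J2 [8;7;2]
L+ [9;7;2]
R(8,2)∈J1 [9;8;2]
R(5,8)∈J1 [9;9;2]
mobility = 24 − 18 − 2 = 4

M = 4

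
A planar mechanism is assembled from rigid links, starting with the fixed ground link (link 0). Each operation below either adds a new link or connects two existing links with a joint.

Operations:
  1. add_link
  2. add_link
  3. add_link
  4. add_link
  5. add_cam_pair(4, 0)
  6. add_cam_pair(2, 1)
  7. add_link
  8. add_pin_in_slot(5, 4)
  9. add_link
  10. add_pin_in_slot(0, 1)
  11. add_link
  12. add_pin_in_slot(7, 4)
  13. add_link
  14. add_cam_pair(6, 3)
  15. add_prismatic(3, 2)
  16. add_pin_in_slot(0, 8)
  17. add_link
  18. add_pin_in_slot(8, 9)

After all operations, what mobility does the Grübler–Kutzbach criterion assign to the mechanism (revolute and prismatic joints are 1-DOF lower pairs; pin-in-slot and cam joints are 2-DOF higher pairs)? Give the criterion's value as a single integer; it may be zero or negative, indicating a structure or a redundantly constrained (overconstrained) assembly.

M = 17

[1;0;0] (link 0 is ground)
L+ [2;0;0]
L+ [3;0;0]
L+ [4;0;0]
L+ [5;0;0]
C(4,0)∈J2 [5;0;1]
C(2,1)∈J2 [5;0;2]
L+ [6;0;2]
PS(5,4)∈J2 [6;0;3]
L+ [7;0;3]
PS(0,1)∈J2 [7;0;4]
L+ [8;0;4]
PS(7,4)∈J2 [8;0;5]
L+ [9;0;5]
C(6,3)∈J2 [9;0;6]
P(3,2)∈J1 [9;1;6]
PS(0,8)∈J2 [9;1;7]
L+ [10;1;7]
PS(8,9)∈J2 [10;1;8]
mobility = 27 − 2 − 8 = 17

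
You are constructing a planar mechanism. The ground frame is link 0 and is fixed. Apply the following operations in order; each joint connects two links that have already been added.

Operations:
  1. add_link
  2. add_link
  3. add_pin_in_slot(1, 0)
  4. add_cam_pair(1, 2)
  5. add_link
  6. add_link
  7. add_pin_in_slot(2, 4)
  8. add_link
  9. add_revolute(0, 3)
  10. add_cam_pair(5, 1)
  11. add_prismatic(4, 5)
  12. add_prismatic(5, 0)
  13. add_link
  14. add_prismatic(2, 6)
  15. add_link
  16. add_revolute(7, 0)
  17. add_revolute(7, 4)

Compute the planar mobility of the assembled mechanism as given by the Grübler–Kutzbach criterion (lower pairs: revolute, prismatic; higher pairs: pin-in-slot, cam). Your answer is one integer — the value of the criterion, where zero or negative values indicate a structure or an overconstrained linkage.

M = 5

(L,J1,J2)=(1,0,0); link0 fixed
link1: (2,0,0)
link2: (3,0,0)
PS 1-0 [J2]: (3,0,1)
C 1-2 [J2]: (3,0,2)
link3: (4,0,2)
link4: (5,0,2)
PS 2-4 [J2]: (5,0,3)
link5: (6,0,3)
R 0-3 [J1]: (6,1,3)
C 5-1 [J2]: (6,1,4)
P 4-5 [J1]: (6,2,4)
P 5-0 [J1]: (6,3,4)
link6: (7,3,4)
P 2-6 [J1]: (7,4,4)
link7: (8,4,4)
R 7-0 [J1]: (8,5,4)
R 7-4 [J1]: (8,6,4)
Grübler: 3·7 − 2·6 − 4 = 5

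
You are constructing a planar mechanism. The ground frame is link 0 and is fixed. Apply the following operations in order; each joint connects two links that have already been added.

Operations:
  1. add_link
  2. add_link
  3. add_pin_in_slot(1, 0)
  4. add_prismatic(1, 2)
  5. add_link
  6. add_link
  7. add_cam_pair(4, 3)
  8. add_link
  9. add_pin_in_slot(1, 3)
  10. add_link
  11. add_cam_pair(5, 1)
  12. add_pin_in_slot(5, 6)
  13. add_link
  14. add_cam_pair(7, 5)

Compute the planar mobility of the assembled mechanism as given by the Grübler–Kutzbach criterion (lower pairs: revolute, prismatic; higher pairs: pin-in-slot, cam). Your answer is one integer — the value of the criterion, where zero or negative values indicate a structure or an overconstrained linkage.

M = 13

(L,J1,J2)=(1,0,0); link0 fixed
link1: (2,0,0)
link2: (3,0,0)
PS 1-0 [J2]: (3,0,1)
P 1-2 [J1]: (3,1,1)
link3: (4,1,1)
link4: (5,1,1)
C 4-3 [J2]: (5,1,2)
link5: (6,1,2)
PS 1-3 [J2]: (6,1,3)
link6: (7,1,3)
C 5-1 [J2]: (7,1,4)
PS 5-6 [J2]: (7,1,5)
link7: (8,1,5)
C 7-5 [J2]: (8,1,6)
Grübler: 3·7 − 2·1 − 6 = 13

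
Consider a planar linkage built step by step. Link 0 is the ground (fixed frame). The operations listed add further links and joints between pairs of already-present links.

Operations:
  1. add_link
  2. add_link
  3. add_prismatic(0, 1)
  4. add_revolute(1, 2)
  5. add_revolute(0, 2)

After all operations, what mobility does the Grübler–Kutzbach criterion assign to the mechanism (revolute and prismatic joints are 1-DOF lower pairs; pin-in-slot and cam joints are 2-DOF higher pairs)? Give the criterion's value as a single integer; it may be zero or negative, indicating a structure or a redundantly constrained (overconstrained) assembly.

M = 0

ground; <1,0,0>
#1 <2,0,0>
#2 <3,0,0>
P:0↔1 J1 <3,1,0>
R:1↔2 J1 <3,2,0>
R:0↔2 J1 <3,3,0>
3×2 − 2×3 − 1×0 = 0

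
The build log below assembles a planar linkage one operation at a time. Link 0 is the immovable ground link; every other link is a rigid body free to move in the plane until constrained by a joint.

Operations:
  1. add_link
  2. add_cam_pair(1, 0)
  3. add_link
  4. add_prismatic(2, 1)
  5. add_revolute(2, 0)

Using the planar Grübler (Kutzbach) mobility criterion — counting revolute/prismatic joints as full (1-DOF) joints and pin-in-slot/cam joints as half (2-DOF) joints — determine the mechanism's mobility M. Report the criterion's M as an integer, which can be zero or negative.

M = 1

(L,J1,J2)=(1,0,0); link0 fixed
link1: (2,0,0)
C 1-0 [J2]: (2,0,1)
link2: (3,0,1)
P 2-1 [J1]: (3,1,1)
R 2-0 [J1]: (3,2,1)
Grübler: 3·2 − 2·2 − 1 = 1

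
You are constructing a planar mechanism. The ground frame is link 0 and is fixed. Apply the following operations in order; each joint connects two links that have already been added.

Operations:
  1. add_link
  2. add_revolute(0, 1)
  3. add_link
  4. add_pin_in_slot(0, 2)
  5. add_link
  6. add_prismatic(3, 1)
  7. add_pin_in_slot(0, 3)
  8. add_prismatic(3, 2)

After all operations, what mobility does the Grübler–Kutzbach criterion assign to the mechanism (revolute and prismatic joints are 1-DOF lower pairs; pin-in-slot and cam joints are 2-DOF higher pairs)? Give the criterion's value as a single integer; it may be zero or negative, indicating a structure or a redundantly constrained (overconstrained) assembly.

ground; <1,0,0>
#1 <2,0,0>
R:0↔1 J1 <2,1,0>
#2 <3,1,0>
PS:0↔2 J2 <3,1,1>
#3 <4,1,1>
P:3↔1 J1 <4,2,1>
PS:0↔3 J2 <4,2,2>
P:3↔2 J1 <4,3,2>
3×3 − 2×3 − 1×2 = 1

M = 1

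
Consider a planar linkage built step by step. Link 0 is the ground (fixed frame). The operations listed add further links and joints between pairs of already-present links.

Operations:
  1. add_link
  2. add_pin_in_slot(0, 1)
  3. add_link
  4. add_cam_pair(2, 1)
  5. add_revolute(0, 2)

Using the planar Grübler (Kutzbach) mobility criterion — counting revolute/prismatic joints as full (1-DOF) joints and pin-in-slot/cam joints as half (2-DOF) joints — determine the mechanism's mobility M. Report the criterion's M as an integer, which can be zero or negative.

(L,J1,J2)=(1,0,0); link0 fixed
link1: (2,0,0)
PS 0-1 [J2]: (2,0,1)
link2: (3,0,1)
C 2-1 [J2]: (3,0,2)
R 0-2 [J1]: (3,1,2)
Grübler: 3·2 − 2·1 − 2 = 2

M = 2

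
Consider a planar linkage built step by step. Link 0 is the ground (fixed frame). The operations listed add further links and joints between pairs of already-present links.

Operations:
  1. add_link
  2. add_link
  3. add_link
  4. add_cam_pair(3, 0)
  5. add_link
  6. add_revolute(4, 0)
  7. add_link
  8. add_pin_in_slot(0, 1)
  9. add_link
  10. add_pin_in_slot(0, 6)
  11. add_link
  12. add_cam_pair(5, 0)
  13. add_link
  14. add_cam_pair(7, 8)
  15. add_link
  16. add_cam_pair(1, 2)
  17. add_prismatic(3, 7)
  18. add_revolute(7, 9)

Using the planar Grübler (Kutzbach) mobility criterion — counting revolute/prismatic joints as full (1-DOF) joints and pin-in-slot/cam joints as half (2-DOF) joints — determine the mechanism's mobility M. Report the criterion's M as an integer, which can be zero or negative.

(L,J1,J2)=(1,0,0); link0 fixed
link1: (2,0,0)
link2: (3,0,0)
link3: (4,0,0)
C 3-0 [J2]: (4,0,1)
link4: (5,0,1)
R 4-0 [J1]: (5,1,1)
link5: (6,1,1)
PS 0-1 [J2]: (6,1,2)
link6: (7,1,2)
PS 0-6 [J2]: (7,1,3)
link7: (8,1,3)
C 5-0 [J2]: (8,1,4)
link8: (9,1,4)
C 7-8 [J2]: (9,1,5)
link9: (10,1,5)
C 1-2 [J2]: (10,1,6)
P 3-7 [J1]: (10,2,6)
R 7-9 [J1]: (10,3,6)
Grübler: 3·9 − 2·3 − 6 = 15

M = 15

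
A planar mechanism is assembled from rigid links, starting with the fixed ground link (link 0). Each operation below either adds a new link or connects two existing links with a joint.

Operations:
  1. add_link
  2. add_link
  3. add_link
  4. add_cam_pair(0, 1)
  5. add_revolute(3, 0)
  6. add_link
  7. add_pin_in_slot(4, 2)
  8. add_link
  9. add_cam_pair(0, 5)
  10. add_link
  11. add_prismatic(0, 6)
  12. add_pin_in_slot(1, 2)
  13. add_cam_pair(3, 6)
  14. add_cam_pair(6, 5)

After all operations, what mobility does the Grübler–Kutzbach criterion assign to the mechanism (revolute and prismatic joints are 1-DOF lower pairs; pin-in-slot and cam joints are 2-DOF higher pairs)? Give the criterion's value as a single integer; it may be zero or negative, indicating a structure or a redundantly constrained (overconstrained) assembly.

ground; <1,0,0>
#1 <2,0,0>
#2 <3,0,0>
#3 <4,0,0>
C:0↔1 J2 <4,0,1>
R:3↔0 J1 <4,1,1>
#4 <5,1,1>
PS:4↔2 J2 <5,1,2>
#5 <6,1,2>
C:0↔5 J2 <6,1,3>
#6 <7,1,3>
P:0↔6 J1 <7,2,3>
PS:1↔2 J2 <7,2,4>
C:3↔6 J2 <7,2,5>
C:6↔5 J2 <7,2,6>
3×6 − 2×2 − 1×6 = 8

M = 8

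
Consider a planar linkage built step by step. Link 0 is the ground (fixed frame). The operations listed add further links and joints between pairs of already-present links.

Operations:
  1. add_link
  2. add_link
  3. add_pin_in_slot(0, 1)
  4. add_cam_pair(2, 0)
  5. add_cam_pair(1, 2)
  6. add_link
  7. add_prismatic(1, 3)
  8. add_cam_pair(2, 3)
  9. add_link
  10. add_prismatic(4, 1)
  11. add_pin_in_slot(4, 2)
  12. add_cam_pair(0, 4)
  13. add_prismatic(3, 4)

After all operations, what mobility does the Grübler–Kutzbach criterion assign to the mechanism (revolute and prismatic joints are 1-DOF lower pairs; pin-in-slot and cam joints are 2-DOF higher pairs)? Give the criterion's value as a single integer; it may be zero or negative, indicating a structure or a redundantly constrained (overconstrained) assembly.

ground; <1,0,0>
#1 <2,0,0>
#2 <3,0,0>
PS:0↔1 J2 <3,0,1>
C:2↔0 J2 <3,0,2>
C:1↔2 J2 <3,0,3>
#3 <4,0,3>
P:1↔3 J1 <4,1,3>
C:2↔3 J2 <4,1,4>
#4 <5,1,4>
P:4↔1 J1 <5,2,4>
PS:4↔2 J2 <5,2,5>
C:0↔4 J2 <5,2,6>
P:3↔4 J1 <5,3,6>
3×4 − 2×3 − 1×6 = 0

M = 0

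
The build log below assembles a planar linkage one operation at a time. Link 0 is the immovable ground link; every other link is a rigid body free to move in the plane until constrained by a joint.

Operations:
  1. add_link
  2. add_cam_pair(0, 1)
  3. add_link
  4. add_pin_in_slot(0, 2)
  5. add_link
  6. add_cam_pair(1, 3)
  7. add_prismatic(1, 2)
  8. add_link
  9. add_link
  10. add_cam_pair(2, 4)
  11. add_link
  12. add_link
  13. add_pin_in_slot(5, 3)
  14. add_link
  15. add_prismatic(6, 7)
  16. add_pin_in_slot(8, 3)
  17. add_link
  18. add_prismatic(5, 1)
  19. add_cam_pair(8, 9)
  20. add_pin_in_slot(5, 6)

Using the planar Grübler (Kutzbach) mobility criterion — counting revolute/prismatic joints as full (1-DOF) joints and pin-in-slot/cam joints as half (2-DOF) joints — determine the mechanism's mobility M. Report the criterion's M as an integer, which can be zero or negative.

[1;0;0] (link 0 is ground)
L+ [2;0;0]
C(0,1)∈J2 [2;0;1]
L+ [3;0;1]
PS(0,2)∈J2 [3;0;2]
L+ [4;0;2]
C(1,3)∈J2 [4;0;3]
P(1,2)∈J1 [4;1;3]
L+ [5;1;3]
L+ [6;1;3]
C(2,4)∈J2 [6;1;4]
L+ [7;1;4]
L+ [8;1;4]
PS(5,3)∈J2 [8;1;5]
L+ [9;1;5]
P(6,7)∈J1 [9;2;5]
PS(8,3)∈J2 [9;2;6]
L+ [10;2;6]
P(5,1)∈J1 [10;3;6]
C(8,9)∈J2 [10;3;7]
PS(5,6)∈J2 [10;3;8]
mobility = 27 − 6 − 8 = 13

M = 13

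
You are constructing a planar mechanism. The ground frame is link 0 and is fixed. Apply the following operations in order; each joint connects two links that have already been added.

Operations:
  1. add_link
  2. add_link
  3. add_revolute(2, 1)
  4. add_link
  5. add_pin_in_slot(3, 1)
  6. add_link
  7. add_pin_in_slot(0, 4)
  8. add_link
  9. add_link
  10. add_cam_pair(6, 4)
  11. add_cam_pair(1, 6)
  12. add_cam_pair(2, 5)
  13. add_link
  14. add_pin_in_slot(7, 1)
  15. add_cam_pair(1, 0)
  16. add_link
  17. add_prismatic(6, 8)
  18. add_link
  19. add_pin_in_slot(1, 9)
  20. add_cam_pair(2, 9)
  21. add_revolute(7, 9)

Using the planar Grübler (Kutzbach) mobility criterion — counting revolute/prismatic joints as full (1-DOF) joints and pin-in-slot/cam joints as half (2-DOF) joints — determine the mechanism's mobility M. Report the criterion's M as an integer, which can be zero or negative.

M = 12

(L,J1,J2)=(1,0,0); link0 fixed
link1: (2,0,0)
link2: (3,0,0)
R 2-1 [J1]: (3,1,0)
link3: (4,1,0)
PS 3-1 [J2]: (4,1,1)
link4: (5,1,1)
PS 0-4 [J2]: (5,1,2)
link5: (6,1,2)
link6: (7,1,2)
C 6-4 [J2]: (7,1,3)
C 1-6 [J2]: (7,1,4)
C 2-5 [J2]: (7,1,5)
link7: (8,1,5)
PS 7-1 [J2]: (8,1,6)
C 1-0 [J2]: (8,1,7)
link8: (9,1,7)
P 6-8 [J1]: (9,2,7)
link9: (10,2,7)
PS 1-9 [J2]: (10,2,8)
C 2-9 [J2]: (10,2,9)
R 7-9 [J1]: (10,3,9)
Grübler: 3·9 − 2·3 − 9 = 12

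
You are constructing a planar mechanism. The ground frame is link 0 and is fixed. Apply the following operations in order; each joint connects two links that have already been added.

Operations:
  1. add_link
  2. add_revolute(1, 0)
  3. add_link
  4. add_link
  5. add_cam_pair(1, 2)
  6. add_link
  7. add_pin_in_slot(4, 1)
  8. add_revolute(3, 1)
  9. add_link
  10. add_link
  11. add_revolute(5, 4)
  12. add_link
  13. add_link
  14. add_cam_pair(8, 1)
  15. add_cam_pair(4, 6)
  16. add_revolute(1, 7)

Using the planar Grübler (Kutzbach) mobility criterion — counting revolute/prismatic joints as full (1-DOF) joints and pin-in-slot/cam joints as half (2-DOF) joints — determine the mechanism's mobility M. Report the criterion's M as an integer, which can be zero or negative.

M = 12

[1;0;0] (link 0 is ground)
L+ [2;0;0]
R(1,0)∈J1 [2;1;0]
L+ [3;1;0]
L+ [4;1;0]
C(1,2)∈J2 [4;1;1]
L+ [5;1;1]
PS(4,1)∈J2 [5;1;2]
R(3,1)∈J1 [5;2;2]
L+ [6;2;2]
L+ [7;2;2]
R(5,4)∈J1 [7;3;2]
L+ [8;3;2]
L+ [9;3;2]
C(8,1)∈J2 [9;3;3]
C(4,6)∈J2 [9;3;4]
R(1,7)∈J1 [9;4;4]
mobility = 24 − 8 − 4 = 12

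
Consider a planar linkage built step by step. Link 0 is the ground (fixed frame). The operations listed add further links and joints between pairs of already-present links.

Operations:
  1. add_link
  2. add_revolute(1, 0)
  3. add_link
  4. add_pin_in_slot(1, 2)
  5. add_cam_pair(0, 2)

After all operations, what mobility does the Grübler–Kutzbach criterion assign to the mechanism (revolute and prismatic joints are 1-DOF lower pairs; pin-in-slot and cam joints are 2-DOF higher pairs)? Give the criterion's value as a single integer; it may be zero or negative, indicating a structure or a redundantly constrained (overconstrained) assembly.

ground; <1,0,0>
#1 <2,0,0>
R:1↔0 J1 <2,1,0>
#2 <3,1,0>
PS:1↔2 J2 <3,1,1>
C:0↔2 J2 <3,1,2>
3×2 − 2×1 − 1×2 = 2

M = 2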